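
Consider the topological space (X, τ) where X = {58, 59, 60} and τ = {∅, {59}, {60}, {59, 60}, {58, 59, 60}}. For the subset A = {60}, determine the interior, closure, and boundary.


int(A) = {60}, cl(A) = {58, 60}, ∂A = {58}.

Closed sets in (X, τ) are complements of opens:
  closed(X, τ) = {∅, {58}, {58, 59}, {58, 60}, {58, 59, 60}}.
int(A) = ⋃ {U ∈ τ : U ⊆ A}. Opens contained in A: ∅, {60}.
Taking the union of these: int(A) = {60}.
cl(A) = ⋂ {C closed : A ⊆ C}. Closed sets containing A: {58, 60}, {58, 59, 60}.
Intersecting these: cl(A) = {58, 60}.
∂A = cl(A) ∖ int(A) = {58, 60} ∖ {60} = {58}.


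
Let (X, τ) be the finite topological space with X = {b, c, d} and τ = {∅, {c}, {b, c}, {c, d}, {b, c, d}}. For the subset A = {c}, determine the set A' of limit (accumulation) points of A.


A' = {b, d}

For each x ∈ X, list the open sets U ∈ τ with x ∈ U, then check whether U ∩ (A ∖ {x}) ≠ ∅ for every such U.
  x = b: opens ∋ x are {b, c}, {b, c, d}; each meets A ∖ {b}, so x IS a limit point.
  x = c: open {c} ∋ x has {c} ∩ (A ∖ {c}) = ∅, so x is NOT a limit point.
  x = d: opens ∋ x are {c, d}, {b, c, d}; each meets A ∖ {d}, so x IS a limit point.
Collecting: A' = {b, d}.


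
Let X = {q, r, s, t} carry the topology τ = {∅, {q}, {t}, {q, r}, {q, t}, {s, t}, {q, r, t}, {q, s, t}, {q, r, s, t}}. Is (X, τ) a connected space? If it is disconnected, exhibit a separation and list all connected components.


(X, τ) is disconnected; components = [{q, r}, {s, t}].

Find clopen sets (U ∈ τ with X ∖ U ∈ τ):
  U = ∅, X ∖ U = {q, r, s, t} — both open, so U is clopen.
  U = {q, r}, X ∖ U = {s, t} — both open, so U is clopen.
  U = {s, t}, X ∖ U = {q, r} — both open, so U is clopen.
  U = {q, r, s, t}, X ∖ U = ∅ — both open, so U is clopen.
Nontrivial clopen(s) exist: e.g. {q, r}. So (X, τ) is disconnected.
Compute connected components by grouping points that agree on all clopens:
  component: {q, r}
  component: {s, t}


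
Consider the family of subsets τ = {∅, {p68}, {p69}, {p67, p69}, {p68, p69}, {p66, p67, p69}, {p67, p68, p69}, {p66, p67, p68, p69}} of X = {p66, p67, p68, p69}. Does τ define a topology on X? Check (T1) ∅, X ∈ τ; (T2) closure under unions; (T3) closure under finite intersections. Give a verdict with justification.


τ IS a topology on X.

Axiom (T1): ∅ ∈ τ? Yes; X ∈ τ? Yes.
Axiom (T2/T3): check pairwise unions and intersections of members of τ.
All pairwise intersections and unions checked — each lies in τ. Therefore τ satisfies (T1), (T2), (T3): it IS a topology on X.


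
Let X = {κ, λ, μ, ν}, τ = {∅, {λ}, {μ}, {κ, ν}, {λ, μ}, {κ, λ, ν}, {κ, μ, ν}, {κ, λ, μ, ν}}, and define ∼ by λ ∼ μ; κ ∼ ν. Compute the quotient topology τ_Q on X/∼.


X/∼ = {[κ=ν], [λ=μ]}; |τ_Q| = 4.

Equivalence classes: [κ=ν], [λ=μ].
Quotient map π: X → X/∼ sends κ ↦ [κ=ν], λ ↦ [λ=μ], μ ↦ [λ=μ], ν ↦ [κ=ν].
For each subset V ⊆ X/∼, compute π^{-1}(V) ⊆ X and check whether π^{-1}(V) ∈ τ. V is open in τ_Q iff π^{-1}(V) ∈ τ.
  V = {}: π^{-1}(V) = ∅ ∈ τ ✓.
  V = {[κ=ν]}: π^{-1}(V) = {κ, ν} ∈ τ ✓.
  V = {[λ=μ]}: π^{-1}(V) = {λ, μ} ∈ τ ✓.
  V = {[κ=ν], [λ=μ]}: π^{-1}(V) = {κ, λ, μ, ν} ∈ τ ✓.
Open sets in the quotient: τ_Q = {{}, {[κ=ν]}, {[λ=μ]}, {[κ=ν], [λ=μ]}} (4 elements).


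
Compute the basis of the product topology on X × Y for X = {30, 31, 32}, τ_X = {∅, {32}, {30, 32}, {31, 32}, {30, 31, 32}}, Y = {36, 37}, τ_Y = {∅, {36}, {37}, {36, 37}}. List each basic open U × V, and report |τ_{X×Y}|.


Basis B = {∅ × ∅, {32} × {36}, {32} × {37}, {30, 32} × {36}, {30, 32} × {37}, {31, 32} × {36}, {31, 32} × {37}, {32} × {36, 37}, {30, 31, 32} × {36}, {30, 31, 32} × {37}, {30, 32} × {36, 37}, {31, 32} × {36, 37}, {30, 31, 32} × {36, 37}}; |τ_{X×Y}| = 25.

Enumerate products U × V with U ∈ τ_X, V ∈ τ_Y (deduplicated):
  ∅ × ∅ = {} (∅)
  {32} × {36} = {(32,36)}
  {32} × {37} = {(32,37)}
  {30, 32} × {36} = {(30,36), (32,36)}
  {30, 32} × {37} = {(30,37), (32,37)}
  {31, 32} × {36} = {(31,36), (32,36)}
  {31, 32} × {37} = {(31,37), (32,37)}
  {32} × {36, 37} = {(32,36), (32,37)}
  {30, 31, 32} × {36} = {(30,36), (31,36), (32,36)}
  {30, 31, 32} × {37} = {(30,37), (31,37), (32,37)}
  {30, 32} × {36, 37} = {(30,36), (30,37), (32,36), (32,37)}
  {31, 32} × {36, 37} = {(31,36), (31,37), (32,36), (32,37)}
  {30, 31, 32} × {36, 37} = {(30,36), (30,37), (31,36), (31,37), (32,36), (32,37)}
These 13 distinct sets form the basis B.
Close under arbitrary unions to get τ_{X×Y}; counting gives |τ_{X×Y}| = 25.


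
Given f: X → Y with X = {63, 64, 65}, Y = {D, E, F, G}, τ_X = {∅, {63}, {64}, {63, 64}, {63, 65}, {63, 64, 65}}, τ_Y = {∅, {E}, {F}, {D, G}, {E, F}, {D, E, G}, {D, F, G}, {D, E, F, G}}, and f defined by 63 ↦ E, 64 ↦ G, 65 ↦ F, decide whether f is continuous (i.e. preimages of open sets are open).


f is NOT continuous.

Compute f^{-1}(U) for each U ∈ τ_Y:
  U = ∅: f^{-1}(U) = ∅ ∈ τ_X ✓.
  U = {E}: f^{-1}(U) = {63} ∈ τ_X ✓.
  U = {F}: f^{-1}(U) = {65} ∉ τ_X ✗.
  U = {D, G}: f^{-1}(U) = {64} ∈ τ_X ✓.
  U = {E, F}: f^{-1}(U) = {63, 65} ∈ τ_X ✓.
  U = {D, E, G}: f^{-1}(U) = {63, 64} ∈ τ_X ✓.
  U = {D, F, G}: f^{-1}(U) = {64, 65} ∉ τ_X ✗.
  U = {D, E, F, G}: f^{-1}(U) = {63, 64, 65} ∈ τ_X ✓.
Found U = {F} with f^{-1}(U) = {65} not in τ_X. Therefore f is NOT continuous.


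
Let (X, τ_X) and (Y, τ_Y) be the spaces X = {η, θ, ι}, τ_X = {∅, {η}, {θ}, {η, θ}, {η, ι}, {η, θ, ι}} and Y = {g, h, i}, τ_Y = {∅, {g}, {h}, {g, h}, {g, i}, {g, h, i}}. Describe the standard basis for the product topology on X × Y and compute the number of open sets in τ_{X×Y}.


Basis B = {∅ × ∅, {η} × {g}, {η} × {h}, {θ} × {g}, {θ} × {h}, {η} × {g, h}, {η} × {g, i}, {η, θ} × {g}, {η, ι} × {g}, {η, θ} × {h}, {η, ι} × {h}, {θ} × {g, h}, {θ} × {g, i}, {η} × {g, h, i}, {η, θ, ι} × {g}, {η, θ, ι} × {h}, {θ} × {g, h, i}, {η, θ} × {g, h}, {η, ι} × {g, h}, {η, θ} × {g, i}, {η, ι} × {g, i}, {η, θ} × {g, h, i}, {η, ι} × {g, h, i}, {η, θ, ι} × {g, h}, {η, θ, ι} × {g, i}, {η, θ, ι} × {g, h, i}}; |τ_{X×Y}| = 108.

Enumerate products U × V with U ∈ τ_X, V ∈ τ_Y (deduplicated):
  ∅ × ∅ = {} (∅)
  {η} × {g} = {(η,g)}
  {η} × {h} = {(η,h)}
  {θ} × {g} = {(θ,g)}
  {θ} × {h} = {(θ,h)}
  {η} × {g, h} = {(η,g), (η,h)}
  {η} × {g, i} = {(η,g), (η,i)}
  {η, θ} × {g} = {(η,g), (θ,g)}
  {η, ι} × {g} = {(η,g), (ι,g)}
  {η, θ} × {h} = {(η,h), (θ,h)}
  {η, ι} × {h} = {(η,h), (ι,h)}
  {θ} × {g, h} = {(θ,g), (θ,h)}
  {θ} × {g, i} = {(θ,g), (θ,i)}
  {η} × {g, h, i} = {(η,g), (η,h), (η,i)}
  {η, θ, ι} × {g} = {(η,g), (θ,g), (ι,g)}
  {η, θ, ι} × {h} = {(η,h), (θ,h), (ι,h)}
  {θ} × {g, h, i} = {(θ,g), (θ,h), (θ,i)}
  {η, θ} × {g, h} = {(η,g), (η,h), (θ,g), (θ,h)}
  {η, ι} × {g, h} = {(η,g), (η,h), (ι,g), (ι,h)}
  {η, θ} × {g, i} = {(η,g), (η,i), (θ,g), (θ,i)}
  {η, ι} × {g, i} = {(η,g), (η,i), (ι,g), (ι,i)}
  {η, θ} × {g, h, i} = {(η,g), (η,h), (η,i), (θ,g), (θ,h), (θ,i)}
  {η, ι} × {g, h, i} = {(η,g), (η,h), (η,i), (ι,g), (ι,h), (ι,i)}
  {η, θ, ι} × {g, h} = {(η,g), (η,h), (θ,g), (θ,h), (ι,g), (ι,h)}
  {η, θ, ι} × {g, i} = {(η,g), (η,i), (θ,g), (θ,i), (ι,g), (ι,i)}
  {η, θ, ι} × {g, h, i} = {(η,g), (η,h), (η,i), (θ,g), (θ,h), (θ,i), (ι,g), (ι,h), (ι,i)}
These 26 distinct sets form the basis B.
Close under arbitrary unions to get τ_{X×Y}; counting gives |τ_{X×Y}| = 108.


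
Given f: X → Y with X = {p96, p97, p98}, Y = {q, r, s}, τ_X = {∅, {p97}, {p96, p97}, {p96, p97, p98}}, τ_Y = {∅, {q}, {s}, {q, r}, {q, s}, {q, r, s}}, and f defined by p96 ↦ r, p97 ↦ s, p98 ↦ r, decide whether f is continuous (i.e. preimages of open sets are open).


f is NOT continuous.

Compute f^{-1}(U) for each U ∈ τ_Y:
  U = ∅: f^{-1}(U) = ∅ ∈ τ_X ✓.
  U = {q}: f^{-1}(U) = ∅ ∈ τ_X ✓.
  U = {s}: f^{-1}(U) = {p97} ∈ τ_X ✓.
  U = {q, r}: f^{-1}(U) = {p96, p98} ∉ τ_X ✗.
  U = {q, s}: f^{-1}(U) = {p97} ∈ τ_X ✓.
  U = {q, r, s}: f^{-1}(U) = {p96, p97, p98} ∈ τ_X ✓.
Found U = {q, r} with f^{-1}(U) = {p96, p98} not in τ_X. Therefore f is NOT continuous.


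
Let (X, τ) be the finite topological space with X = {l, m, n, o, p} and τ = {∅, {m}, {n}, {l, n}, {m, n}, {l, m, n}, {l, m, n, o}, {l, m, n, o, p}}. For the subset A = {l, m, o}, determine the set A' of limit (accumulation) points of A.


A' = {o, p}

For each x ∈ X, list the open sets U ∈ τ with x ∈ U, then check whether U ∩ (A ∖ {x}) ≠ ∅ for every such U.
  x = l: open {l, n} ∋ x has {l, n} ∩ (A ∖ {l}) = ∅, so x is NOT a limit point.
  x = m: open {m} ∋ x has {m} ∩ (A ∖ {m}) = ∅, so x is NOT a limit point.
  x = n: open {n} ∋ x has {n} ∩ (A ∖ {n}) = ∅, so x is NOT a limit point.
  x = o: opens ∋ x are {l, m, n, o}, {l, m, n, o, p}; each meets A ∖ {o}, so x IS a limit point.
  x = p: opens ∋ x are {l, m, n, o, p}; each meets A ∖ {p}, so x IS a limit point.
Collecting: A' = {o, p}.


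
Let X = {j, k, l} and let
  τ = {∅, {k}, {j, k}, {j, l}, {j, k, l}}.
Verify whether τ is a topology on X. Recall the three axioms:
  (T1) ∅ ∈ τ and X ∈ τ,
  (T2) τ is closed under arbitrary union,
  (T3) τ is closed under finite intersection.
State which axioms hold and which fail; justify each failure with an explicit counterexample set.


τ is NOT a topology on X.

Axiom (T1): ∅ ∈ τ? Yes; X ∈ τ? Yes.
Axiom (T2/T3): check pairwise unions and intersections of members of τ.
Counterexample for (T3): {j, k} ∩ {j, l} = {j} ∉ τ. Therefore τ is NOT a topology.


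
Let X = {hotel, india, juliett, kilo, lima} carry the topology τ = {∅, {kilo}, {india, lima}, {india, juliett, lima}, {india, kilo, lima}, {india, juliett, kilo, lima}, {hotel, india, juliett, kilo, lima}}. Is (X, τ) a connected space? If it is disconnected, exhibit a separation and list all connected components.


(X, τ) is connected.

Find clopen sets (U ∈ τ with X ∖ U ∈ τ):
  U = ∅, X ∖ U = {hotel, india, juliett, kilo, lima} — both open, so U is clopen.
  U = {hotel, india, juliett, kilo, lima}, X ∖ U = ∅ — both open, so U is clopen.
Only trivial clopens (∅ and X) exist, so (X, τ) is connected.
Compute connected components by grouping points that agree on all clopens:
  component: {hotel, india, juliett, kilo, lima}


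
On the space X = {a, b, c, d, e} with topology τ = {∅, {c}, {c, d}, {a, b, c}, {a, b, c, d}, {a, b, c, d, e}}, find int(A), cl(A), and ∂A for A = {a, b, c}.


int(A) = {a, b, c}, cl(A) = {a, b, c, d, e}, ∂A = {d, e}.

Closed sets in (X, τ) are complements of opens:
  closed(X, τ) = {∅, {e}, {d, e}, {a, b, e}, {a, b, d, e}, {a, b, c, d, e}}.
int(A) = ⋃ {U ∈ τ : U ⊆ A}. Opens contained in A: ∅, {c}, {a, b, c}.
Taking the union of these: int(A) = {a, b, c}.
cl(A) = ⋂ {C closed : A ⊆ C}. Closed sets containing A: {a, b, c, d, e}.
Intersecting these: cl(A) = {a, b, c, d, e}.
∂A = cl(A) ∖ int(A) = {a, b, c, d, e} ∖ {a, b, c} = {d, e}.


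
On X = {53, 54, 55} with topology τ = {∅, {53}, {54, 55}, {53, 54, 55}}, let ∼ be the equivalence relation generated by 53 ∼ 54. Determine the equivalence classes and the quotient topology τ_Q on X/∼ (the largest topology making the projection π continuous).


X/∼ = {[53=54], [55]}; |τ_Q| = 2.

Equivalence classes: [53=54], [55].
Quotient map π: X → X/∼ sends 53 ↦ [53=54], 54 ↦ [53=54], 55 ↦ [55].
For each subset V ⊆ X/∼, compute π^{-1}(V) ⊆ X and check whether π^{-1}(V) ∈ τ. V is open in τ_Q iff π^{-1}(V) ∈ τ.
  V = {}: π^{-1}(V) = ∅ ∈ τ ✓.
  V = {[53=54]}: π^{-1}(V) = {53, 54} ∉ τ ✗.
  V = {[55]}: π^{-1}(V) = {55} ∉ τ ✗.
  V = {[53=54], [55]}: π^{-1}(V) = {53, 54, 55} ∈ τ ✓.
Open sets in the quotient: τ_Q = {{}, {[53=54], [55]}} (2 elements).


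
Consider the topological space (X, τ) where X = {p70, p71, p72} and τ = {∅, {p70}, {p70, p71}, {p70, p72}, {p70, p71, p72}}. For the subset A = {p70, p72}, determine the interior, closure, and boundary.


int(A) = {p70, p72}, cl(A) = {p70, p71, p72}, ∂A = {p71}.

Closed sets in (X, τ) are complements of opens:
  closed(X, τ) = {∅, {p71}, {p72}, {p71, p72}, {p70, p71, p72}}.
int(A) = ⋃ {U ∈ τ : U ⊆ A}. Opens contained in A: ∅, {p70}, {p70, p72}.
Taking the union of these: int(A) = {p70, p72}.
cl(A) = ⋂ {C closed : A ⊆ C}. Closed sets containing A: {p70, p71, p72}.
Intersecting these: cl(A) = {p70, p71, p72}.
∂A = cl(A) ∖ int(A) = {p70, p71, p72} ∖ {p70, p72} = {p71}.


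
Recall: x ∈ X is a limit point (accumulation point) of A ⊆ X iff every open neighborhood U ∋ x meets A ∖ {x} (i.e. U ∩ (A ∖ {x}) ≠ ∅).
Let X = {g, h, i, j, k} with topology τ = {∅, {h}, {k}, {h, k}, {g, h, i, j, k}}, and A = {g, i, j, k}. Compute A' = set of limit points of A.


A' = {g, i, j}

For each x ∈ X, list the open sets U ∈ τ with x ∈ U, then check whether U ∩ (A ∖ {x}) ≠ ∅ for every such U.
  x = g: opens ∋ x are {g, h, i, j, k}; each meets A ∖ {g}, so x IS a limit point.
  x = h: open {h} ∋ x has {h} ∩ (A ∖ {h}) = ∅, so x is NOT a limit point.
  x = i: opens ∋ x are {g, h, i, j, k}; each meets A ∖ {i}, so x IS a limit point.
  x = j: opens ∋ x are {g, h, i, j, k}; each meets A ∖ {j}, so x IS a limit point.
  x = k: open {k} ∋ x has {k} ∩ (A ∖ {k}) = ∅, so x is NOT a limit point.
Collecting: A' = {g, i, j}.


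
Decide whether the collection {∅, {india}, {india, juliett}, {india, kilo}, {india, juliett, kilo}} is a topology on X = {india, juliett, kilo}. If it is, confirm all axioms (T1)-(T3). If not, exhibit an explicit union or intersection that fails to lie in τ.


τ IS a topology on X.

Axiom (T1): ∅ ∈ τ? Yes; X ∈ τ? Yes.
Axiom (T2/T3): check pairwise unions and intersections of members of τ.
All pairwise intersections and unions checked — each lies in τ. Therefore τ satisfies (T1), (T2), (T3): it IS a topology on X.


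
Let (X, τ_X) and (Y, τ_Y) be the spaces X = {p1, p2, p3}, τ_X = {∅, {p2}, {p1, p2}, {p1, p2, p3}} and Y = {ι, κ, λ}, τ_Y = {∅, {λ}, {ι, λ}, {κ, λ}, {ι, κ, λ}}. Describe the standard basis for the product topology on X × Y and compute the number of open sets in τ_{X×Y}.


Basis B = {∅ × ∅, {p2} × {λ}, {p1, p2} × {λ}, {p2} × {ι, λ}, {p2} × {κ, λ}, {p1, p2, p3} × {λ}, {p2} × {ι, κ, λ}, {p1, p2} × {ι, λ}, {p1, p2} × {κ, λ}, {p1, p2} × {ι, κ, λ}, {p1, p2, p3} × {ι, λ}, {p1, p2, p3} × {κ, λ}, {p1, p2, p3} × {ι, κ, λ}}; |τ_{X×Y}| = 30.

Enumerate products U × V with U ∈ τ_X, V ∈ τ_Y (deduplicated):
  ∅ × ∅ = {} (∅)
  {p2} × {λ} = {(p2,λ)}
  {p1, p2} × {λ} = {(p1,λ), (p2,λ)}
  {p2} × {ι, λ} = {(p2,ι), (p2,λ)}
  {p2} × {κ, λ} = {(p2,κ), (p2,λ)}
  {p1, p2, p3} × {λ} = {(p1,λ), (p2,λ), (p3,λ)}
  {p2} × {ι, κ, λ} = {(p2,ι), (p2,κ), (p2,λ)}
  {p1, p2} × {ι, λ} = {(p1,ι), (p1,λ), (p2,ι), (p2,λ)}
  {p1, p2} × {κ, λ} = {(p1,κ), (p1,λ), (p2,κ), (p2,λ)}
  {p1, p2} × {ι, κ, λ} = {(p1,ι), (p1,κ), (p1,λ), (p2,ι), (p2,κ), (p2,λ)}
  {p1, p2, p3} × {ι, λ} = {(p1,ι), (p1,λ), (p2,ι), (p2,λ), (p3,ι), (p3,λ)}
  {p1, p2, p3} × {κ, λ} = {(p1,κ), (p1,λ), (p2,κ), (p2,λ), (p3,κ), (p3,λ)}
  {p1, p2, p3} × {ι, κ, λ} = {(p1,ι), (p1,κ), (p1,λ), (p2,ι), (p2,κ), (p2,λ), (p3,ι), (p3,κ), (p3,λ)}
These 13 distinct sets form the basis B.
Close under arbitrary unions to get τ_{X×Y}; counting gives |τ_{X×Y}| = 30.


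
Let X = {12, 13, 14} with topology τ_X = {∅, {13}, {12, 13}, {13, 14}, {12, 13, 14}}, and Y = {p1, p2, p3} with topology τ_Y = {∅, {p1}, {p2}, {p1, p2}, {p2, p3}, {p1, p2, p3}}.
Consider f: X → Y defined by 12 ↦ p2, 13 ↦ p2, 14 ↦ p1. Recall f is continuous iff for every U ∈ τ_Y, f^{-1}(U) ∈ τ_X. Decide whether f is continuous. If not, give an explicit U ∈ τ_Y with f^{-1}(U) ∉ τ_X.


f is NOT continuous.

Compute f^{-1}(U) for each U ∈ τ_Y:
  U = ∅: f^{-1}(U) = ∅ ∈ τ_X ✓.
  U = {p1}: f^{-1}(U) = {14} ∉ τ_X ✗.
  U = {p2}: f^{-1}(U) = {12, 13} ∈ τ_X ✓.
  U = {p1, p2}: f^{-1}(U) = {12, 13, 14} ∈ τ_X ✓.
  U = {p2, p3}: f^{-1}(U) = {12, 13} ∈ τ_X ✓.
  U = {p1, p2, p3}: f^{-1}(U) = {12, 13, 14} ∈ τ_X ✓.
Found U = {p1} with f^{-1}(U) = {14} not in τ_X. Therefore f is NOT continuous.


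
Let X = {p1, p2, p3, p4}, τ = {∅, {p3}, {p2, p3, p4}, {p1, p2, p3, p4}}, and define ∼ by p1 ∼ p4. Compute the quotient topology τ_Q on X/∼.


X/∼ = {[p1=p4], [p2], [p3]}; |τ_Q| = 3.

Equivalence classes: [p1=p4], [p2], [p3].
Quotient map π: X → X/∼ sends p1 ↦ [p1=p4], p2 ↦ [p2], p3 ↦ [p3], p4 ↦ [p1=p4].
For each subset V ⊆ X/∼, compute π^{-1}(V) ⊆ X and check whether π^{-1}(V) ∈ τ. V is open in τ_Q iff π^{-1}(V) ∈ τ.
  V = {}: π^{-1}(V) = ∅ ∈ τ ✓.
  V = {[p1=p4]}: π^{-1}(V) = {p1, p4} ∉ τ ✗.
  V = {[p2]}: π^{-1}(V) = {p2} ∉ τ ✗.
  V = {[p1=p4], [p2]}: π^{-1}(V) = {p1, p2, p4} ∉ τ ✗.
  V = {[p3]}: π^{-1}(V) = {p3} ∈ τ ✓.
  V = {[p1=p4], [p3]}: π^{-1}(V) = {p1, p3, p4} ∉ τ ✗.
  V = {[p2], [p3]}: π^{-1}(V) = {p2, p3} ∉ τ ✗.
  V = {[p1=p4], [p2], [p3]}: π^{-1}(V) = {p1, p2, p3, p4} ∈ τ ✓.
Open sets in the quotient: τ_Q = {{}, {[p3]}, {[p1=p4], [p2], [p3]}} (3 elements).


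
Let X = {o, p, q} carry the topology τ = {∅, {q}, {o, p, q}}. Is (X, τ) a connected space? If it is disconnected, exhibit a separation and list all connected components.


(X, τ) is connected.

Find clopen sets (U ∈ τ with X ∖ U ∈ τ):
  U = ∅, X ∖ U = {o, p, q} — both open, so U is clopen.
  U = {o, p, q}, X ∖ U = ∅ — both open, so U is clopen.
Only trivial clopens (∅ and X) exist, so (X, τ) is connected.
Compute connected components by grouping points that agree on all clopens:
  component: {o, p, q}


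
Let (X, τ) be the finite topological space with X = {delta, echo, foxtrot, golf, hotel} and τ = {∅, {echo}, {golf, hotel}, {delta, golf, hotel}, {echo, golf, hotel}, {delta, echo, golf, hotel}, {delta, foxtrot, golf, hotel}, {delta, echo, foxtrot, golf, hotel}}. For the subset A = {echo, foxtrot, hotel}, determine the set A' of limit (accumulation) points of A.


A' = {delta, foxtrot, golf}

For each x ∈ X, list the open sets U ∈ τ with x ∈ U, then check whether U ∩ (A ∖ {x}) ≠ ∅ for every such U.
  x = delta: opens ∋ x are {delta, golf, hotel}, {delta, echo, golf, hotel}, {delta, foxtrot, golf, hotel}, {delta, echo, foxtrot, golf, hotel}; each meets A ∖ {delta}, so x IS a limit point.
  x = echo: open {echo} ∋ x has {echo} ∩ (A ∖ {echo}) = ∅, so x is NOT a limit point.
  x = foxtrot: opens ∋ x are {delta, foxtrot, golf, hotel}, {delta, echo, foxtrot, golf, hotel}; each meets A ∖ {foxtrot}, so x IS a limit point.
  x = golf: opens ∋ x are {golf, hotel}, {delta, golf, hotel}, {echo, golf, hotel}, {delta, echo, golf, hotel}, {delta, foxtrot, golf, hotel}, {delta, echo, foxtrot, golf, hotel}; each meets A ∖ {golf}, so x IS a limit point.
  x = hotel: open {golf, hotel} ∋ x has {golf, hotel} ∩ (A ∖ {hotel}) = ∅, so x is NOT a limit point.
Collecting: A' = {delta, foxtrot, golf}.


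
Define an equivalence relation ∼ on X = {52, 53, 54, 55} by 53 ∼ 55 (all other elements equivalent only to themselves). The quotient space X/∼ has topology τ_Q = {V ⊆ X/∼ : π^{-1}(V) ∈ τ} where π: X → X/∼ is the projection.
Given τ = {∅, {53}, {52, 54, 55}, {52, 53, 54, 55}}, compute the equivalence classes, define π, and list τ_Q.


X/∼ = {[52], [53=55], [54]}; |τ_Q| = 2.

Equivalence classes: [52], [53=55], [54].
Quotient map π: X → X/∼ sends 52 ↦ [52], 53 ↦ [53=55], 54 ↦ [54], 55 ↦ [53=55].
For each subset V ⊆ X/∼, compute π^{-1}(V) ⊆ X and check whether π^{-1}(V) ∈ τ. V is open in τ_Q iff π^{-1}(V) ∈ τ.
  V = {}: π^{-1}(V) = ∅ ∈ τ ✓.
  V = {[52]}: π^{-1}(V) = {52} ∉ τ ✗.
  V = {[53=55]}: π^{-1}(V) = {53, 55} ∉ τ ✗.
  V = {[52], [53=55]}: π^{-1}(V) = {52, 53, 55} ∉ τ ✗.
  V = {[54]}: π^{-1}(V) = {54} ∉ τ ✗.
  V = {[52], [54]}: π^{-1}(V) = {52, 54} ∉ τ ✗.
  V = {[53=55], [54]}: π^{-1}(V) = {53, 54, 55} ∉ τ ✗.
  V = {[52], [53=55], [54]}: π^{-1}(V) = {52, 53, 54, 55} ∈ τ ✓.
Open sets in the quotient: τ_Q = {{}, {[52], [53=55], [54]}} (2 elements).


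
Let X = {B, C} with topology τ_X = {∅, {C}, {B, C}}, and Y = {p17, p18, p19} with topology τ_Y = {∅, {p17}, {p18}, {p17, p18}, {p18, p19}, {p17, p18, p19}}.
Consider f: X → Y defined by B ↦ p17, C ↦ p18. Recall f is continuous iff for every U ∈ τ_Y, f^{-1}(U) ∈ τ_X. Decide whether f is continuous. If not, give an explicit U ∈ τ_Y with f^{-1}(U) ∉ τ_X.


f is NOT continuous.

Compute f^{-1}(U) for each U ∈ τ_Y:
  U = ∅: f^{-1}(U) = ∅ ∈ τ_X ✓.
  U = {p17}: f^{-1}(U) = {B} ∉ τ_X ✗.
  U = {p18}: f^{-1}(U) = {C} ∈ τ_X ✓.
  U = {p17, p18}: f^{-1}(U) = {B, C} ∈ τ_X ✓.
  U = {p18, p19}: f^{-1}(U) = {C} ∈ τ_X ✓.
  U = {p17, p18, p19}: f^{-1}(U) = {B, C} ∈ τ_X ✓.
Found U = {p17} with f^{-1}(U) = {B} not in τ_X. Therefore f is NOT continuous.


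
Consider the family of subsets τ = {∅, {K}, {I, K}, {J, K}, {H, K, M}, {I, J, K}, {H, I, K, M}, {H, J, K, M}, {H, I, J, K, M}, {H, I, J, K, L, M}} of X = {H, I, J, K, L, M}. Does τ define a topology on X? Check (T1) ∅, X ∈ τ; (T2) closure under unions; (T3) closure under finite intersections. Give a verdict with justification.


τ IS a topology on X.

Axiom (T1): ∅ ∈ τ? Yes; X ∈ τ? Yes.
Axiom (T2/T3): check pairwise unions and intersections of members of τ.
All pairwise intersections and unions checked — each lies in τ. Therefore τ satisfies (T1), (T2), (T3): it IS a topology on X.


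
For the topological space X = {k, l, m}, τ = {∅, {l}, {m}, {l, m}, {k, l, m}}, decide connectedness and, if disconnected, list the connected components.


(X, τ) is connected.

Find clopen sets (U ∈ τ with X ∖ U ∈ τ):
  U = ∅, X ∖ U = {k, l, m} — both open, so U is clopen.
  U = {k, l, m}, X ∖ U = ∅ — both open, so U is clopen.
Only trivial clopens (∅ and X) exist, so (X, τ) is connected.
Compute connected components by grouping points that agree on all clopens:
  component: {k, l, m}


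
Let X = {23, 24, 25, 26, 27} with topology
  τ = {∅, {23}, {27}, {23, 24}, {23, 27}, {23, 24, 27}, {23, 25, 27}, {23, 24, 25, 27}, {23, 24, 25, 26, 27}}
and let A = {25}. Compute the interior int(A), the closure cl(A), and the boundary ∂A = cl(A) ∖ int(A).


int(A) = ∅, cl(A) = {25, 26}, ∂A = {25, 26}.

Closed sets in (X, τ) are complements of opens:
  closed(X, τ) = {∅, {26}, {24, 26}, {25, 26}, {24, 25, 26}, {25, 26, 27}, {23, 24, 25, 26}, {24, 25, 26, 27}, {23, 24, 25, 26, 27}}.
int(A) = ⋃ {U ∈ τ : U ⊆ A}. Opens contained in A: ∅.
Taking the union of these: int(A) = ∅.
cl(A) = ⋂ {C closed : A ⊆ C}. Closed sets containing A: {25, 26}, {24, 25, 26}, {25, 26, 27}, {23, 24, 25, 26}, {24, 25, 26, 27}, {23, 24, 25, 26, 27}.
Intersecting these: cl(A) = {25, 26}.
∂A = cl(A) ∖ int(A) = {25, 26} ∖ ∅ = {25, 26}.


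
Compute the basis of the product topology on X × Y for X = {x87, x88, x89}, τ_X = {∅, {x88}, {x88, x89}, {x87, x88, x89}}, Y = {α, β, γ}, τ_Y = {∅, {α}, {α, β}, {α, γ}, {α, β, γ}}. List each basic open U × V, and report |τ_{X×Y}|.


Basis B = {∅ × ∅, {x88} × {α}, {x88} × {α, β}, {x88} × {α, γ}, {x88, x89} × {α}, {x87, x88, x89} × {α}, {x88} × {α, β, γ}, {x88, x89} × {α, β}, {x88, x89} × {α, γ}, {x87, x88, x89} × {α, β}, {x87, x88, x89} × {α, γ}, {x88, x89} × {α, β, γ}, {x87, x88, x89} × {α, β, γ}}; |τ_{X×Y}| = 30.

Enumerate products U × V with U ∈ τ_X, V ∈ τ_Y (deduplicated):
  ∅ × ∅ = {} (∅)
  {x88} × {α} = {(x88,α)}
  {x88} × {α, β} = {(x88,α), (x88,β)}
  {x88} × {α, γ} = {(x88,α), (x88,γ)}
  {x88, x89} × {α} = {(x88,α), (x89,α)}
  {x87, x88, x89} × {α} = {(x87,α), (x88,α), (x89,α)}
  {x88} × {α, β, γ} = {(x88,α), (x88,β), (x88,γ)}
  {x88, x89} × {α, β} = {(x88,α), (x88,β), (x89,α), (x89,β)}
  {x88, x89} × {α, γ} = {(x88,α), (x88,γ), (x89,α), (x89,γ)}
  {x87, x88, x89} × {α, β} = {(x87,α), (x87,β), (x88,α), (x88,β), (x89,α), (x89,β)}
  {x87, x88, x89} × {α, γ} = {(x87,α), (x87,γ), (x88,α), (x88,γ), (x89,α), (x89,γ)}
  {x88, x89} × {α, β, γ} = {(x88,α), (x88,β), (x88,γ), (x89,α), (x89,β), (x89,γ)}
  {x87, x88, x89} × {α, β, γ} = {(x87,α), (x87,β), (x87,γ), (x88,α), (x88,β), (x88,γ), (x89,α), (x89,β), (x89,γ)}
These 13 distinct sets form the basis B.
Close under arbitrary unions to get τ_{X×Y}; counting gives |τ_{X×Y}| = 30.


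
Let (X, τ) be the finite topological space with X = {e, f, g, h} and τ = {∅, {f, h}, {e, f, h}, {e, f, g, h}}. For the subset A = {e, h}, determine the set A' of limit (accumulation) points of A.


A' = {e, f, g}

For each x ∈ X, list the open sets U ∈ τ with x ∈ U, then check whether U ∩ (A ∖ {x}) ≠ ∅ for every such U.
  x = e: opens ∋ x are {e, f, h}, {e, f, g, h}; each meets A ∖ {e}, so x IS a limit point.
  x = f: opens ∋ x are {f, h}, {e, f, h}, {e, f, g, h}; each meets A ∖ {f}, so x IS a limit point.
  x = g: opens ∋ x are {e, f, g, h}; each meets A ∖ {g}, so x IS a limit point.
  x = h: open {f, h} ∋ x has {f, h} ∩ (A ∖ {h}) = ∅, so x is NOT a limit point.
Collecting: A' = {e, f, g}.


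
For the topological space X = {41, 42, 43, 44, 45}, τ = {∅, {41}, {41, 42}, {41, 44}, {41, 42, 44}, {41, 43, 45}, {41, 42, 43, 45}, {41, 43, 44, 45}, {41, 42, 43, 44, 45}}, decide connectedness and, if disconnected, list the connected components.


(X, τ) is connected.

Find clopen sets (U ∈ τ with X ∖ U ∈ τ):
  U = ∅, X ∖ U = {41, 42, 43, 44, 45} — both open, so U is clopen.
  U = {41, 42, 43, 44, 45}, X ∖ U = ∅ — both open, so U is clopen.
Only trivial clopens (∅ and X) exist, so (X, τ) is connected.
Compute connected components by grouping points that agree on all clopens:
  component: {41, 42, 43, 44, 45}


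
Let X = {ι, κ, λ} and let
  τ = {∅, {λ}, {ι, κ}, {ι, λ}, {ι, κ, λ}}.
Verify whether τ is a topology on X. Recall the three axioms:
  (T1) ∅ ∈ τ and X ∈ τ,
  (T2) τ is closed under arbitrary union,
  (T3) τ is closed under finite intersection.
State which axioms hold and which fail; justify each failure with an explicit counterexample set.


τ is NOT a topology on X.

Axiom (T1): ∅ ∈ τ? Yes; X ∈ τ? Yes.
Axiom (T2/T3): check pairwise unions and intersections of members of τ.
Counterexample for (T3): {ι, κ} ∩ {ι, λ} = {ι} ∉ τ. Therefore τ is NOT a topology.


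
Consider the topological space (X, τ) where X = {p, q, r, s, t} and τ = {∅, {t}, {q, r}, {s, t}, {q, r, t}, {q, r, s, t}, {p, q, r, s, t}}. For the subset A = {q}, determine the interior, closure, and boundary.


int(A) = ∅, cl(A) = {p, q, r}, ∂A = {p, q, r}.

Closed sets in (X, τ) are complements of opens:
  closed(X, τ) = {∅, {p}, {p, s}, {p, q, r}, {p, s, t}, {p, q, r, s}, {p, q, r, s, t}}.
int(A) = ⋃ {U ∈ τ : U ⊆ A}. Opens contained in A: ∅.
Taking the union of these: int(A) = ∅.
cl(A) = ⋂ {C closed : A ⊆ C}. Closed sets containing A: {p, q, r}, {p, q, r, s}, {p, q, r, s, t}.
Intersecting these: cl(A) = {p, q, r}.
∂A = cl(A) ∖ int(A) = {p, q, r} ∖ ∅ = {p, q, r}.


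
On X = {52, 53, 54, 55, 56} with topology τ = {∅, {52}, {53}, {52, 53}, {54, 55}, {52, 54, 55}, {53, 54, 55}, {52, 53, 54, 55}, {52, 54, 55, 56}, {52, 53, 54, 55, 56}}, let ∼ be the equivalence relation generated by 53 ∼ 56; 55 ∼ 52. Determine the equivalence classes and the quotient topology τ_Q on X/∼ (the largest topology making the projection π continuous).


X/∼ = {[52=55], [53=56], [54]}; |τ_Q| = 3.

Equivalence classes: [52=55], [53=56], [54].
Quotient map π: X → X/∼ sends 52 ↦ [52=55], 53 ↦ [53=56], 54 ↦ [54], 55 ↦ [52=55], 56 ↦ [53=56].
For each subset V ⊆ X/∼, compute π^{-1}(V) ⊆ X and check whether π^{-1}(V) ∈ τ. V is open in τ_Q iff π^{-1}(V) ∈ τ.
  V = {}: π^{-1}(V) = ∅ ∈ τ ✓.
  V = {[52=55]}: π^{-1}(V) = {52, 55} ∉ τ ✗.
  V = {[53=56]}: π^{-1}(V) = {53, 56} ∉ τ ✗.
  V = {[52=55], [53=56]}: π^{-1}(V) = {52, 53, 55, 56} ∉ τ ✗.
  V = {[54]}: π^{-1}(V) = {54} ∉ τ ✗.
  V = {[52=55], [54]}: π^{-1}(V) = {52, 54, 55} ∈ τ ✓.
  V = {[53=56], [54]}: π^{-1}(V) = {53, 54, 56} ∉ τ ✗.
  V = {[52=55], [53=56], [54]}: π^{-1}(V) = {52, 53, 54, 55, 56} ∈ τ ✓.
Open sets in the quotient: τ_Q = {{}, {[52=55], [54]}, {[52=55], [53=56], [54]}} (3 elements).


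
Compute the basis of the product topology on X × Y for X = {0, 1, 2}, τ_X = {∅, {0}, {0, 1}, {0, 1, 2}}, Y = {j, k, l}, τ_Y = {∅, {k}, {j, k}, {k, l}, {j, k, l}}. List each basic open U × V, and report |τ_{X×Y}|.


Basis B = {∅ × ∅, {0} × {k}, {0} × {j, k}, {0} × {k, l}, {0, 1} × {k}, {0} × {j, k, l}, {0, 1, 2} × {k}, {0, 1} × {j, k}, {0, 1} × {k, l}, {0, 1} × {j, k, l}, {0, 1, 2} × {j, k}, {0, 1, 2} × {k, l}, {0, 1, 2} × {j, k, l}}; |τ_{X×Y}| = 30.

Enumerate products U × V with U ∈ τ_X, V ∈ τ_Y (deduplicated):
  ∅ × ∅ = {} (∅)
  {0} × {k} = {(0,k)}
  {0} × {j, k} = {(0,j), (0,k)}
  {0} × {k, l} = {(0,k), (0,l)}
  {0, 1} × {k} = {(0,k), (1,k)}
  {0} × {j, k, l} = {(0,j), (0,k), (0,l)}
  {0, 1, 2} × {k} = {(0,k), (1,k), (2,k)}
  {0, 1} × {j, k} = {(0,j), (0,k), (1,j), (1,k)}
  {0, 1} × {k, l} = {(0,k), (0,l), (1,k), (1,l)}
  {0, 1} × {j, k, l} = {(0,j), (0,k), (0,l), (1,j), (1,k), (1,l)}
  {0, 1, 2} × {j, k} = {(0,j), (0,k), (1,j), (1,k), (2,j), (2,k)}
  {0, 1, 2} × {k, l} = {(0,k), (0,l), (1,k), (1,l), (2,k), (2,l)}
  {0, 1, 2} × {j, k, l} = {(0,j), (0,k), (0,l), (1,j), (1,k), (1,l), (2,j), (2,k), (2,l)}
These 13 distinct sets form the basis B.
Close under arbitrary unions to get τ_{X×Y}; counting gives |τ_{X×Y}| = 30.


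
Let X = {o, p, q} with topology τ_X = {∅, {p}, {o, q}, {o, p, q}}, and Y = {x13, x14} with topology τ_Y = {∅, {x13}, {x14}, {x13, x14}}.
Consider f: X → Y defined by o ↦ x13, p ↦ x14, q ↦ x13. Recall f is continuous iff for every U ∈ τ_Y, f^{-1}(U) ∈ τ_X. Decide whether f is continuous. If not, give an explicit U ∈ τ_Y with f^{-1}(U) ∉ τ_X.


f IS continuous.

Compute f^{-1}(U) for each U ∈ τ_Y:
  U = ∅: f^{-1}(U) = ∅ ∈ τ_X ✓.
  U = {x13}: f^{-1}(U) = {o, q} ∈ τ_X ✓.
  U = {x14}: f^{-1}(U) = {p} ∈ τ_X ✓.
  U = {x13, x14}: f^{-1}(U) = {o, p, q} ∈ τ_X ✓.
Every preimage lies in τ_X, so f IS continuous.


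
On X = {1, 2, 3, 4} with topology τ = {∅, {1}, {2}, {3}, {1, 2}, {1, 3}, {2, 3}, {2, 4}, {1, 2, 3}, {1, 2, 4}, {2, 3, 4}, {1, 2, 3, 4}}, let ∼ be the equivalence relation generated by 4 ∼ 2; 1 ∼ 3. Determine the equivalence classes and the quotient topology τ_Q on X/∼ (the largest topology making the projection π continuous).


X/∼ = {[1=3], [2=4]}; |τ_Q| = 4.

Equivalence classes: [1=3], [2=4].
Quotient map π: X → X/∼ sends 1 ↦ [1=3], 2 ↦ [2=4], 3 ↦ [1=3], 4 ↦ [2=4].
For each subset V ⊆ X/∼, compute π^{-1}(V) ⊆ X and check whether π^{-1}(V) ∈ τ. V is open in τ_Q iff π^{-1}(V) ∈ τ.
  V = {}: π^{-1}(V) = ∅ ∈ τ ✓.
  V = {[1=3]}: π^{-1}(V) = {1, 3} ∈ τ ✓.
  V = {[2=4]}: π^{-1}(V) = {2, 4} ∈ τ ✓.
  V = {[1=3], [2=4]}: π^{-1}(V) = {1, 2, 3, 4} ∈ τ ✓.
Open sets in the quotient: τ_Q = {{}, {[1=3]}, {[2=4]}, {[1=3], [2=4]}} (4 elements).


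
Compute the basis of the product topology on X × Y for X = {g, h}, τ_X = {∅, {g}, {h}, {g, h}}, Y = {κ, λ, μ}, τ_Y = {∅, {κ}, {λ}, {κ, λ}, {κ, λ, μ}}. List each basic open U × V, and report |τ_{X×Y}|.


Basis B = {∅ × ∅, {g} × {κ}, {g} × {λ}, {h} × {κ}, {h} × {λ}, {g} × {κ, λ}, {g, h} × {κ}, {g, h} × {λ}, {h} × {κ, λ}, {g} × {κ, λ, μ}, {h} × {κ, λ, μ}, {g, h} × {κ, λ}, {g, h} × {κ, λ, μ}}; |τ_{X×Y}| = 25.

Enumerate products U × V with U ∈ τ_X, V ∈ τ_Y (deduplicated):
  ∅ × ∅ = {} (∅)
  {g} × {κ} = {(g,κ)}
  {g} × {λ} = {(g,λ)}
  {h} × {κ} = {(h,κ)}
  {h} × {λ} = {(h,λ)}
  {g} × {κ, λ} = {(g,κ), (g,λ)}
  {g, h} × {κ} = {(g,κ), (h,κ)}
  {g, h} × {λ} = {(g,λ), (h,λ)}
  {h} × {κ, λ} = {(h,κ), (h,λ)}
  {g} × {κ, λ, μ} = {(g,κ), (g,λ), (g,μ)}
  {h} × {κ, λ, μ} = {(h,κ), (h,λ), (h,μ)}
  {g, h} × {κ, λ} = {(g,κ), (g,λ), (h,κ), (h,λ)}
  {g, h} × {κ, λ, μ} = {(g,κ), (g,λ), (g,μ), (h,κ), (h,λ), (h,μ)}
These 13 distinct sets form the basis B.
Close under arbitrary unions to get τ_{X×Y}; counting gives |τ_{X×Y}| = 25.


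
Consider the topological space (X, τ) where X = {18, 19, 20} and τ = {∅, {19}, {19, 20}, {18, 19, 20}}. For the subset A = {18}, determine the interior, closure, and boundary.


int(A) = ∅, cl(A) = {18}, ∂A = {18}.

Closed sets in (X, τ) are complements of opens:
  closed(X, τ) = {∅, {18}, {18, 20}, {18, 19, 20}}.
int(A) = ⋃ {U ∈ τ : U ⊆ A}. Opens contained in A: ∅.
Taking the union of these: int(A) = ∅.
cl(A) = ⋂ {C closed : A ⊆ C}. Closed sets containing A: {18}, {18, 20}, {18, 19, 20}.
Intersecting these: cl(A) = {18}.
∂A = cl(A) ∖ int(A) = {18} ∖ ∅ = {18}.


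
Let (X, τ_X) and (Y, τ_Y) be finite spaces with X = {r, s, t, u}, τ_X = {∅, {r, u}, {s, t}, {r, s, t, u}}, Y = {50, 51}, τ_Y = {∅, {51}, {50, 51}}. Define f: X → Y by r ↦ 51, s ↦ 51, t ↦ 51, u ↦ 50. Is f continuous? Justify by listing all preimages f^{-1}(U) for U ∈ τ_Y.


f is NOT continuous.

Compute f^{-1}(U) for each U ∈ τ_Y:
  U = ∅: f^{-1}(U) = ∅ ∈ τ_X ✓.
  U = {51}: f^{-1}(U) = {r, s, t} ∉ τ_X ✗.
  U = {50, 51}: f^{-1}(U) = {r, s, t, u} ∈ τ_X ✓.
Found U = {51} with f^{-1}(U) = {r, s, t} not in τ_X. Therefore f is NOT continuous.


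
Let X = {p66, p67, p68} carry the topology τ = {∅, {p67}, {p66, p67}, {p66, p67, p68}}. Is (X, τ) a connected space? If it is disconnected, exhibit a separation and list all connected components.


(X, τ) is connected.

Find clopen sets (U ∈ τ with X ∖ U ∈ τ):
  U = ∅, X ∖ U = {p66, p67, p68} — both open, so U is clopen.
  U = {p66, p67, p68}, X ∖ U = ∅ — both open, so U is clopen.
Only trivial clopens (∅ and X) exist, so (X, τ) is connected.
Compute connected components by grouping points that agree on all clopens:
  component: {p66, p67, p68}


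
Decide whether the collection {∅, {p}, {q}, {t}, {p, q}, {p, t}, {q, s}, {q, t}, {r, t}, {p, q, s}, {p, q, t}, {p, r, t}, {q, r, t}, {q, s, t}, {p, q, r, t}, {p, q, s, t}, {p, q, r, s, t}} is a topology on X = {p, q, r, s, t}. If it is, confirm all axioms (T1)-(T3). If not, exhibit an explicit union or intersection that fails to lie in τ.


τ is NOT a topology on X.

Axiom (T1): ∅ ∈ τ? Yes; X ∈ τ? Yes.
Axiom (T2/T3): check pairwise unions and intersections of members of τ.
Counterexample for (T2): {q, s} ∪ {r, t} = {q, r, s, t} ∉ τ. Therefore τ is NOT a topology.


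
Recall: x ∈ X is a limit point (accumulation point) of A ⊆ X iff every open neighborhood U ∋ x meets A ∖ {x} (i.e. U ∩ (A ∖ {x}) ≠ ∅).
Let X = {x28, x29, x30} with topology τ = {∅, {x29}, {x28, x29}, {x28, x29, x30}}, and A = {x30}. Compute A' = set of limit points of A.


A' = ∅

For each x ∈ X, list the open sets U ∈ τ with x ∈ U, then check whether U ∩ (A ∖ {x}) ≠ ∅ for every such U.
  x = x28: open {x28, x29} ∋ x has {x28, x29} ∩ (A ∖ {x28}) = ∅, so x is NOT a limit point.
  x = x29: open {x29} ∋ x has {x29} ∩ (A ∖ {x29}) = ∅, so x is NOT a limit point.
  x = x30: open {x28, x29, x30} ∋ x has {x28, x29, x30} ∩ (A ∖ {x30}) = ∅, so x is NOT a limit point.
Collecting: A' = ∅.


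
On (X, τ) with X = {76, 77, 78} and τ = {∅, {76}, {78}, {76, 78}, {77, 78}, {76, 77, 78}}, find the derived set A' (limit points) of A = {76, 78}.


A' = {77}

For each x ∈ X, list the open sets U ∈ τ with x ∈ U, then check whether U ∩ (A ∖ {x}) ≠ ∅ for every such U.
  x = 76: open {76} ∋ x has {76} ∩ (A ∖ {76}) = ∅, so x is NOT a limit point.
  x = 77: opens ∋ x are {77, 78}, {76, 77, 78}; each meets A ∖ {77}, so x IS a limit point.
  x = 78: open {78} ∋ x has {78} ∩ (A ∖ {78}) = ∅, so x is NOT a limit point.
Collecting: A' = {77}.


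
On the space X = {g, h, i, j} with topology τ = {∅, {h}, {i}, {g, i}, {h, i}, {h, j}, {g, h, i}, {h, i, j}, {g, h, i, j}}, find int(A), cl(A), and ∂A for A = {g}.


int(A) = ∅, cl(A) = {g}, ∂A = {g}.

Closed sets in (X, τ) are complements of opens:
  closed(X, τ) = {∅, {g}, {j}, {g, i}, {g, j}, {h, j}, {g, h, j}, {g, i, j}, {g, h, i, j}}.
int(A) = ⋃ {U ∈ τ : U ⊆ A}. Opens contained in A: ∅.
Taking the union of these: int(A) = ∅.
cl(A) = ⋂ {C closed : A ⊆ C}. Closed sets containing A: {g}, {g, i}, {g, j}, {g, h, j}, {g, i, j}, {g, h, i, j}.
Intersecting these: cl(A) = {g}.
∂A = cl(A) ∖ int(A) = {g} ∖ ∅ = {g}.


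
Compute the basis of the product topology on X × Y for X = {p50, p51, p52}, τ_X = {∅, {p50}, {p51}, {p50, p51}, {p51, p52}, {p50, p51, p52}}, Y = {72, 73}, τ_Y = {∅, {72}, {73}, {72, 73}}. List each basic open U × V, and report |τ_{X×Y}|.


Basis B = {∅ × ∅, {p50} × {72}, {p50} × {73}, {p51} × {72}, {p51} × {73}, {p50} × {72, 73}, {p50, p51} × {72}, {p50, p51} × {73}, {p51} × {72, 73}, {p51, p52} × {72}, {p51, p52} × {73}, {p50, p51, p52} × {72}, {p50, p51, p52} × {73}, {p50, p51} × {72, 73}, {p51, p52} × {72, 73}, {p50, p51, p52} × {72, 73}}; |τ_{X×Y}| = 36.

Enumerate products U × V with U ∈ τ_X, V ∈ τ_Y (deduplicated):
  ∅ × ∅ = {} (∅)
  {p50} × {72} = {(p50,72)}
  {p50} × {73} = {(p50,73)}
  {p51} × {72} = {(p51,72)}
  {p51} × {73} = {(p51,73)}
  {p50} × {72, 73} = {(p50,72), (p50,73)}
  {p50, p51} × {72} = {(p50,72), (p51,72)}
  {p50, p51} × {73} = {(p50,73), (p51,73)}
  {p51} × {72, 73} = {(p51,72), (p51,73)}
  {p51, p52} × {72} = {(p51,72), (p52,72)}
  {p51, p52} × {73} = {(p51,73), (p52,73)}
  {p50, p51, p52} × {72} = {(p50,72), (p51,72), (p52,72)}
  {p50, p51, p52} × {73} = {(p50,73), (p51,73), (p52,73)}
  {p50, p51} × {72, 73} = {(p50,72), (p50,73), (p51,72), (p51,73)}
  {p51, p52} × {72, 73} = {(p51,72), (p51,73), (p52,72), (p52,73)}
  {p50, p51, p52} × {72, 73} = {(p50,72), (p50,73), (p51,72), (p51,73), (p52,72), (p52,73)}
These 16 distinct sets form the basis B.
Close under arbitrary unions to get τ_{X×Y}; counting gives |τ_{X×Y}| = 36.


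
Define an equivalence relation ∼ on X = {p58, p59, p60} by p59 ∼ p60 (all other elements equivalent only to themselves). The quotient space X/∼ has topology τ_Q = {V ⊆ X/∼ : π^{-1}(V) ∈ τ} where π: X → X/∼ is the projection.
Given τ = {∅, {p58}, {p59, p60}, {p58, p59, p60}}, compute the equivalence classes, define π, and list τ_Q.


X/∼ = {[p58], [p59=p60]}; |τ_Q| = 4.

Equivalence classes: [p58], [p59=p60].
Quotient map π: X → X/∼ sends p58 ↦ [p58], p59 ↦ [p59=p60], p60 ↦ [p59=p60].
For each subset V ⊆ X/∼, compute π^{-1}(V) ⊆ X and check whether π^{-1}(V) ∈ τ. V is open in τ_Q iff π^{-1}(V) ∈ τ.
  V = {}: π^{-1}(V) = ∅ ∈ τ ✓.
  V = {[p58]}: π^{-1}(V) = {p58} ∈ τ ✓.
  V = {[p59=p60]}: π^{-1}(V) = {p59, p60} ∈ τ ✓.
  V = {[p58], [p59=p60]}: π^{-1}(V) = {p58, p59, p60} ∈ τ ✓.
Open sets in the quotient: τ_Q = {{}, {[p58]}, {[p59=p60]}, {[p58], [p59=p60]}} (4 elements).


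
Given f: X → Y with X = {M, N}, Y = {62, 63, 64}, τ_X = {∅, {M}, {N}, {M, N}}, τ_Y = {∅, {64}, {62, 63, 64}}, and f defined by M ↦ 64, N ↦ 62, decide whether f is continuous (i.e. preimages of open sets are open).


f IS continuous.

Compute f^{-1}(U) for each U ∈ τ_Y:
  U = ∅: f^{-1}(U) = ∅ ∈ τ_X ✓.
  U = {64}: f^{-1}(U) = {M} ∈ τ_X ✓.
  U = {62, 63, 64}: f^{-1}(U) = {M, N} ∈ τ_X ✓.
Every preimage lies in τ_X, so f IS continuous.
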